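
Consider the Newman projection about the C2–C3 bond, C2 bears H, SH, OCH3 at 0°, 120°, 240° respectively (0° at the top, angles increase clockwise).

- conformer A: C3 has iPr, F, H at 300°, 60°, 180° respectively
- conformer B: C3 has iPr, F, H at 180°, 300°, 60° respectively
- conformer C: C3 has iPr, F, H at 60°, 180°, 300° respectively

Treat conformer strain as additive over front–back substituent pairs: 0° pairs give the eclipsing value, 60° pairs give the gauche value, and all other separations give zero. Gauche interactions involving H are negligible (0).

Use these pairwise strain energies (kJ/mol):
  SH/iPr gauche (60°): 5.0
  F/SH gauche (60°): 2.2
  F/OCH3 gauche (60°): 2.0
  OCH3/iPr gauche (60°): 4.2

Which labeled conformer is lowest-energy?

A

A (staggered): SH(120°)/F(60°) gauche 2.2; OCH3(240°)/iPr(300°) gauche 4.2 → 6.4 kJ/mol.
B (staggered): SH(120°)/iPr(180°) gauche 5.0; OCH3(240°)/iPr(180°) gauche 4.2; OCH3(240°)/F(300°) gauche 2.0 → 11.2 kJ/mol.
C (staggered): SH(120°)/iPr(60°) gauche 5.0; SH(120°)/F(180°) gauche 2.2; OCH3(240°)/F(180°) gauche 2.0 → 9.2 kJ/mol.
A has the lowest total (6.4 kJ/mol).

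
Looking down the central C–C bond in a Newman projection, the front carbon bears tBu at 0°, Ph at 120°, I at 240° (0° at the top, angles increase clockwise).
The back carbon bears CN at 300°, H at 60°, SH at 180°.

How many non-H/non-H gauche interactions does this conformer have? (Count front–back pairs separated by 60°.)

Non-H gauche pairs: tBu(0°)/CN(300°); Ph(120°)/SH(180°); I(240°)/CN(300°); I(240°)/SH(180°) — 4 interactions.

4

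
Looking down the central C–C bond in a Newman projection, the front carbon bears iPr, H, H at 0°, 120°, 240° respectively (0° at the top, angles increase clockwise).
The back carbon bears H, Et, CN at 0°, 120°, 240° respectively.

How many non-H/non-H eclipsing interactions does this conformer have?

0

Every eclipsing pair involves H, so the count is 0.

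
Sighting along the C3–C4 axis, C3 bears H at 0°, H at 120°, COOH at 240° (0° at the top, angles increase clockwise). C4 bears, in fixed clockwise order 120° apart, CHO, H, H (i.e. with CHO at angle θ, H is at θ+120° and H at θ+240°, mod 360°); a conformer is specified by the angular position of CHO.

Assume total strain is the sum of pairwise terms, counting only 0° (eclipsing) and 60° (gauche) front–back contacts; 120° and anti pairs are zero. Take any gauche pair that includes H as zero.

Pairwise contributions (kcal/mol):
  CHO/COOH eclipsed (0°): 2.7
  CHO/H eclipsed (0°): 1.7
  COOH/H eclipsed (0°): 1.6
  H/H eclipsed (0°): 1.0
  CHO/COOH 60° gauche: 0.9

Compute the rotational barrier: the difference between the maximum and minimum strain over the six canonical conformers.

4.7 kcal/mol

CHO at 0° (eclipsed): H(0°)/CHO(0°) eclipsed 1.7; H(120°)/H(120°) eclipsed 1.0; COOH(240°)/H(240°) eclipsed 1.6 → 4.3 kcal/mol.
CHO at 60° (staggered): no non-H gauche contacts → 0.0 kcal/mol.
CHO at 120° (eclipsed): H(0°)/H(0°) eclipsed 1.0; H(120°)/CHO(120°) eclipsed 1.7; COOH(240°)/H(240°) eclipsed 1.6 → 4.3 kcal/mol.
CHO at 180° (staggered): COOH(240°)/CHO(180°) gauche 0.9 → 0.9 kcal/mol.
CHO at 240° (eclipsed): H(0°)/H(0°) eclipsed 1.0; H(120°)/H(120°) eclipsed 1.0; COOH(240°)/CHO(240°) eclipsed 2.7 → 4.7 kcal/mol.
CHO at 300° (staggered): COOH(240°)/CHO(300°) gauche 0.9 → 0.9 kcal/mol.
Max at 240° (4.7 kcal/mol), min at 60° (0.0 kcal/mol); barrier = 4.7 kcal/mol.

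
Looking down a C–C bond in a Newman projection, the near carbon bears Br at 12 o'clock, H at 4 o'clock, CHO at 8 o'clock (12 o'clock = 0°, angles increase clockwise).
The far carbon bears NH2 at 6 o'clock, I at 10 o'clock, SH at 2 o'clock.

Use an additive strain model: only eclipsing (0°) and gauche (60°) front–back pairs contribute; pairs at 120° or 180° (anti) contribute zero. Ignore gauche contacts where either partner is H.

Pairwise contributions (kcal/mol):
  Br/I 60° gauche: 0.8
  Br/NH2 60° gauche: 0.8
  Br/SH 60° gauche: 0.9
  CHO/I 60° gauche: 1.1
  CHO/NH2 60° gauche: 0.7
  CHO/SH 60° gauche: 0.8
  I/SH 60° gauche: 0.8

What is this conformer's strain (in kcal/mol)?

This conformer is staggered. Br at 0° is gauche with I at 300° (0.8); Br at 0° is gauche with SH at 60° (0.9); CHO at 240° is gauche with NH2 at 180° (0.7); CHO at 240° is gauche with I at 300° (1.1). Total 3.5 kcal/mol.

3.5 kcal/mol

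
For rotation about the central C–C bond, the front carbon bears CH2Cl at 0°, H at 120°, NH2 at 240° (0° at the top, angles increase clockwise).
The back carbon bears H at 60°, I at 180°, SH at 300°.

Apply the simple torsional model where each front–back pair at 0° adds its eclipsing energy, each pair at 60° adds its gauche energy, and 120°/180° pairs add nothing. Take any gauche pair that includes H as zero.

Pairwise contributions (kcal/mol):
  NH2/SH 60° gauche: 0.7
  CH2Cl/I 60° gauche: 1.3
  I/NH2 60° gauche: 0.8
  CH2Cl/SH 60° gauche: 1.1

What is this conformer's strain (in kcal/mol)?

This conformer (staggered): CH2Cl–SH gauche, NH2–I gauche, NH2–SH gauche; 1.1 + 0.8 + 0.7 = 2.6 kcal/mol.

2.6 kcal/mol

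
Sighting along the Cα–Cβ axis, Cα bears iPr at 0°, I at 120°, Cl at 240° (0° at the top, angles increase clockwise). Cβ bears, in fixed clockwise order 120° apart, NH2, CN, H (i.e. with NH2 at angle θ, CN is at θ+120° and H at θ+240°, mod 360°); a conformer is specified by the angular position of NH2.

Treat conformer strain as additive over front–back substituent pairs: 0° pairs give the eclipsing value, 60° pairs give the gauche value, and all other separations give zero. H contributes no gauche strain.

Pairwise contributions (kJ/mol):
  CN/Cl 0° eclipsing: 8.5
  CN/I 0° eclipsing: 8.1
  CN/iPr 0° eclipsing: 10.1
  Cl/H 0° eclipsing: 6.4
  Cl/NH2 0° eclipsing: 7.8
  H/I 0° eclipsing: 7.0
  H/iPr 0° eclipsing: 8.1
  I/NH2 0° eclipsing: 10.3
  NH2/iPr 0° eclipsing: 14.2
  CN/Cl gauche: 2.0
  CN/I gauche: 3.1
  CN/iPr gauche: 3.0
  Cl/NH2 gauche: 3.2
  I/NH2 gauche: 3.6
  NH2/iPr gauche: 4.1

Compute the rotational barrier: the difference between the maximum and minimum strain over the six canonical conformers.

NH2 at 0° is eclipsed. iPr at 0° is eclipsed with NH2 at 0° (14.2); I at 120° is eclipsed with CN at 120° (8.1); Cl at 240° is eclipsed with H at 240° (6.4). Total 28.7 kJ/mol.
NH2 at 60° is staggered. iPr at 0° is gauche with NH2 at 60° (4.1); I at 120° is gauche with NH2 at 60° (3.6); I at 120° is gauche with CN at 180° (3.1); Cl at 240° is gauche with CN at 180° (2.0). Total 12.8 kJ/mol.
NH2 at 120° is eclipsed. iPr at 0° is eclipsed with H at 0° (8.1); I at 120° is eclipsed with NH2 at 120° (10.3); Cl at 240° is eclipsed with CN at 240° (8.5). Total 26.9 kJ/mol.
NH2 at 180° is staggered. iPr at 0° is gauche with CN at 300° (3.0); I at 120° is gauche with NH2 at 180° (3.6); Cl at 240° is gauche with NH2 at 180° (3.2); Cl at 240° is gauche with CN at 300° (2.0). Total 11.8 kJ/mol.
NH2 at 240° is eclipsed. iPr at 0° is eclipsed with CN at 0° (10.1); I at 120° is eclipsed with H at 120° (7.0); Cl at 240° is eclipsed with NH2 at 240° (7.8). Total 24.9 kJ/mol.
NH2 at 300° is staggered. iPr at 0° is gauche with NH2 at 300° (4.1); iPr at 0° is gauche with CN at 60° (3.0); I at 120° is gauche with CN at 60° (3.1); Cl at 240° is gauche with NH2 at 300° (3.2). Total 13.4 kJ/mol.
Max at 0° (28.7 kJ/mol), min at 180° (11.8 kJ/mol); barrier = 16.9 kJ/mol.

16.9 kJ/mol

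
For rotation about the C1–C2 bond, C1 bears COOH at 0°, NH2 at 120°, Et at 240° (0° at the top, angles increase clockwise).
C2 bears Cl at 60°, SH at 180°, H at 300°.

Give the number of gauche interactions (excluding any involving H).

4

Non-H gauche pairs: COOH(0°)/Cl(60°); NH2(120°)/Cl(60°); NH2(120°)/SH(180°); Et(240°)/SH(180°) — 4 interactions.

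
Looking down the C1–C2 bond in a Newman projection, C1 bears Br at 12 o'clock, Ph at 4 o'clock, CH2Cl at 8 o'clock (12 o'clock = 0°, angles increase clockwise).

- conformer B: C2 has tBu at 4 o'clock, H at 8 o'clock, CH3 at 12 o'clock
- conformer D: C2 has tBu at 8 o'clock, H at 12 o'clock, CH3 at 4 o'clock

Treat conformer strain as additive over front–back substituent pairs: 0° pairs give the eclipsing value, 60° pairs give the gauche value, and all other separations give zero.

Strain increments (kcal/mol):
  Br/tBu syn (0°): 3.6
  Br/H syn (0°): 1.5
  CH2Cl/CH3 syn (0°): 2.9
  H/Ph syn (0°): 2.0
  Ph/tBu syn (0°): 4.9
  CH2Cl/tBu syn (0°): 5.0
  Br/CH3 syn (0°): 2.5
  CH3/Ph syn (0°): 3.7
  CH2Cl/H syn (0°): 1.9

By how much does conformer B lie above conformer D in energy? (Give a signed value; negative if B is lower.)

B (eclipsed): Br–CH3 eclipsed, Ph–tBu eclipsed, CH2Cl–H eclipsed; 2.5 + 4.9 + 1.9 = 9.3 kcal/mol.
D (eclipsed): Br–H eclipsed, Ph–CH3 eclipsed, CH2Cl–tBu eclipsed; 1.5 + 3.7 + 5.0 = 10.2 kcal/mol.
E(B) − E(D) = 9.3 − 10.2 = -0.9 kcal/mol.

-0.9 kcal/mol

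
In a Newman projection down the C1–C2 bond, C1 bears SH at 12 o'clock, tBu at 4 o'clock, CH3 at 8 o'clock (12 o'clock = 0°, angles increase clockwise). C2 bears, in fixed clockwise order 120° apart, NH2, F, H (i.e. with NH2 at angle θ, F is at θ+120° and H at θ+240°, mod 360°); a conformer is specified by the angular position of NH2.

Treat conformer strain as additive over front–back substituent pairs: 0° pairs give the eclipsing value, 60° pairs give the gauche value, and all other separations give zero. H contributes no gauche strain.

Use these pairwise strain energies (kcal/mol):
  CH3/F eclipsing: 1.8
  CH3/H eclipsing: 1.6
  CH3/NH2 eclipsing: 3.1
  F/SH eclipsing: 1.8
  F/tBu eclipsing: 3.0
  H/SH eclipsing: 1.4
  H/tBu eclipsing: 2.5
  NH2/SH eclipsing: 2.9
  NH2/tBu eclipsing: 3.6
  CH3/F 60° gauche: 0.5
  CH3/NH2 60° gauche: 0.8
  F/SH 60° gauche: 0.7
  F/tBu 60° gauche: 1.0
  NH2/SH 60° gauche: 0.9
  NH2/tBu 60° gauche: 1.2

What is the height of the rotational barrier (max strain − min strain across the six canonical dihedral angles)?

4.3 kcal/mol

NH2 at 0° (eclipsed): SH–NH2 eclipsed, tBu–F eclipsed, CH3–H eclipsed; 2.9 + 3.0 + 1.6 = 7.5 kcal/mol.
NH2 at 60° (staggered): SH–NH2 gauche, tBu–NH2 gauche, tBu–F gauche, CH3–F gauche; 0.9 + 1.2 + 1.0 + 0.5 = 3.6 kcal/mol.
NH2 at 120° (eclipsed): SH–H eclipsed, tBu–NH2 eclipsed, CH3–F eclipsed; 1.4 + 3.6 + 1.8 = 6.8 kcal/mol.
NH2 at 180° (staggered): SH–F gauche, tBu–NH2 gauche, CH3–NH2 gauche, CH3–F gauche; 0.7 + 1.2 + 0.8 + 0.5 = 3.2 kcal/mol.
NH2 at 240° (eclipsed): SH–F eclipsed, tBu–H eclipsed, CH3–NH2 eclipsed; 1.8 + 2.5 + 3.1 = 7.4 kcal/mol.
NH2 at 300° (staggered): SH–NH2 gauche, SH–F gauche, tBu–F gauche, CH3–NH2 gauche; 0.9 + 0.7 + 1.0 + 0.8 = 3.4 kcal/mol.
Max at 0° (7.5 kcal/mol), min at 180° (3.2 kcal/mol); barrier = 4.3 kcal/mol.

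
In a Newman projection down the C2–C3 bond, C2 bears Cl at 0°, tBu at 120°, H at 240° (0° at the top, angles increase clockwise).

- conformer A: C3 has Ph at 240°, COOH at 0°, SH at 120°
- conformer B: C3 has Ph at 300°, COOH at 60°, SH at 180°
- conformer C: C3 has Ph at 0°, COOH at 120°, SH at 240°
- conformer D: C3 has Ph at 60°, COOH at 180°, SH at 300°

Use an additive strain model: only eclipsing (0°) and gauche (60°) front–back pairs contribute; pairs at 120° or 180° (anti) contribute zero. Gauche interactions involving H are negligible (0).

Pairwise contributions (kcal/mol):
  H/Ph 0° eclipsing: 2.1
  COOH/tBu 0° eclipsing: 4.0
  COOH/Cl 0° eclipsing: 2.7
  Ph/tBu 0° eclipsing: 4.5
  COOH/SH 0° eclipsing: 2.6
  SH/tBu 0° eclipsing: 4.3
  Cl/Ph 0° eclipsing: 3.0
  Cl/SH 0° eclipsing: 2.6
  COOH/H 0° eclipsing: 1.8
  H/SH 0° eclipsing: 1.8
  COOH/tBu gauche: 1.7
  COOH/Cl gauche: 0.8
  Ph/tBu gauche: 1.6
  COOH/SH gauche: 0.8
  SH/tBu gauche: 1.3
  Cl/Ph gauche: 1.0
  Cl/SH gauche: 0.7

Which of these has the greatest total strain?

A

A (eclipsed): Cl(0°)/COOH(0°) eclipsed 2.7; tBu(120°)/SH(120°) eclipsed 4.3; H(240°)/Ph(240°) eclipsed 2.1 → 9.1 kcal/mol.
B (staggered): Cl(0°)/Ph(300°) gauche 1.0; Cl(0°)/COOH(60°) gauche 0.8; tBu(120°)/COOH(60°) gauche 1.7; tBu(120°)/SH(180°) gauche 1.3 → 4.8 kcal/mol.
C (eclipsed): Cl(0°)/Ph(0°) eclipsed 3.0; tBu(120°)/COOH(120°) eclipsed 4.0; H(240°)/SH(240°) eclipsed 1.8 → 8.8 kcal/mol.
D (staggered): Cl(0°)/Ph(60°) gauche 1.0; Cl(0°)/SH(300°) gauche 0.7; tBu(120°)/Ph(60°) gauche 1.6; tBu(120°)/COOH(180°) gauche 1.7 → 5.0 kcal/mol.
A has the highest total (9.1 kcal/mol).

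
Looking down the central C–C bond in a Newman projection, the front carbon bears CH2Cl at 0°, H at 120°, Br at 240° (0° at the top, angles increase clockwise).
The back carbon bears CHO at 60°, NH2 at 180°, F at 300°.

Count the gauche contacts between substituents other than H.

Non-H gauche pairs: CH2Cl(0°)/CHO(60°); CH2Cl(0°)/F(300°); Br(240°)/NH2(180°); Br(240°)/F(300°) — 4 interactions.

4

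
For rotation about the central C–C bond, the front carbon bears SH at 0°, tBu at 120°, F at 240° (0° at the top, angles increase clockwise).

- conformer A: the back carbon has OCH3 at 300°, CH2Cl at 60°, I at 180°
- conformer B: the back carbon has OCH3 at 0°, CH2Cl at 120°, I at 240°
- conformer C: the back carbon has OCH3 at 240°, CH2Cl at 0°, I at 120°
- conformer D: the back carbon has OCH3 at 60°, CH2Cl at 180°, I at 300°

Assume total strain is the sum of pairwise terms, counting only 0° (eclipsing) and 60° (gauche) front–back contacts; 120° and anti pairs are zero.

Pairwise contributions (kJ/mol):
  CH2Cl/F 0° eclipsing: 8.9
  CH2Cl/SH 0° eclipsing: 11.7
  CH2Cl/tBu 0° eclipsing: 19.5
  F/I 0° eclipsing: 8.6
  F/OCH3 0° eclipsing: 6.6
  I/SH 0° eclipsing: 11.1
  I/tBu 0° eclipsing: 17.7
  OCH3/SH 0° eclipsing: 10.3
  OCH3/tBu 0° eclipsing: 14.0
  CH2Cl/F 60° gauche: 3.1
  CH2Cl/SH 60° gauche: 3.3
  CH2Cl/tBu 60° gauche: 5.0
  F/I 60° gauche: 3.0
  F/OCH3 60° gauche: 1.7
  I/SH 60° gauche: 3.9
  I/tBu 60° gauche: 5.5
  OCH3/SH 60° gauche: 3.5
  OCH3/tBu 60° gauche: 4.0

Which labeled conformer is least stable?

B

A (staggered): SH–OCH3 gauche, SH–CH2Cl gauche, tBu–CH2Cl gauche, tBu–I gauche, F–OCH3 gauche, F–I gauche; 3.5 + 3.3 + 5.0 + 5.5 + 1.7 + 3.0 = 22.0 kJ/mol.
B (eclipsed): SH–OCH3 eclipsed, tBu–CH2Cl eclipsed, F–I eclipsed; 10.3 + 19.5 + 8.6 = 38.4 kJ/mol.
C (eclipsed): SH–CH2Cl eclipsed, tBu–I eclipsed, F–OCH3 eclipsed; 11.7 + 17.7 + 6.6 = 36.0 kJ/mol.
D (staggered): SH–OCH3 gauche, SH–I gauche, tBu–OCH3 gauche, tBu–CH2Cl gauche, F–CH2Cl gauche, F–I gauche; 3.5 + 3.9 + 4.0 + 5.0 + 3.1 + 3.0 = 22.5 kJ/mol.
B has the highest total (38.4 kJ/mol).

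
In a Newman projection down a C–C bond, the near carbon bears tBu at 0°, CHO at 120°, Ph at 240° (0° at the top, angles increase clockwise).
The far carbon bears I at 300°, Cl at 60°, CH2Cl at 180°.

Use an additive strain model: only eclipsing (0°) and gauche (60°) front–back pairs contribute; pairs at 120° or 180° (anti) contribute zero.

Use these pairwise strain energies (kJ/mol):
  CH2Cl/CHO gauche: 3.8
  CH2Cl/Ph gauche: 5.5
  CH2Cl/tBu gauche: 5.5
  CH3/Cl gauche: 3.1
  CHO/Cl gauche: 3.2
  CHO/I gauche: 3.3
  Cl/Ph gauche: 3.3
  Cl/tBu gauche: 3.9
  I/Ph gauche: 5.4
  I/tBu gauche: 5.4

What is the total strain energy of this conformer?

27.2 kJ/mol

This conformer (staggered): tBu–I gauche, tBu–Cl gauche, CHO–Cl gauche, CHO–CH2Cl gauche, Ph–I gauche, Ph–CH2Cl gauche; 5.4 + 3.9 + 3.2 + 3.8 + 5.4 + 5.5 = 27.2 kJ/mol.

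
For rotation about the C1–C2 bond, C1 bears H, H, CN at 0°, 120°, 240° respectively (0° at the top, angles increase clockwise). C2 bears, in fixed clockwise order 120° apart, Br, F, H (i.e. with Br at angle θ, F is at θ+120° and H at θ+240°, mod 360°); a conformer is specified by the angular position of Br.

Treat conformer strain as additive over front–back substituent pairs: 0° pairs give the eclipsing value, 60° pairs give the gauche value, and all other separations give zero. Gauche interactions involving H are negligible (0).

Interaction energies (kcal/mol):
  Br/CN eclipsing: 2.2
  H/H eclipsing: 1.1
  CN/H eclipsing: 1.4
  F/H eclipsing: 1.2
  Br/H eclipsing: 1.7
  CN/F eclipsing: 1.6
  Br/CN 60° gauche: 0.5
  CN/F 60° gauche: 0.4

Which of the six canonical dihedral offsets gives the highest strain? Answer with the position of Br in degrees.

240°

Br at 0° (eclipsed): H–Br eclipsed, H–F eclipsed, CN–H eclipsed; 1.7 + 1.2 + 1.4 = 4.3 kcal/mol.
Br at 60° (staggered): CN–F gauche; 0.4 = 0.4 kcal/mol.
Br at 120° (eclipsed): H–H eclipsed, H–Br eclipsed, CN–F eclipsed; 1.1 + 1.7 + 1.6 = 4.4 kcal/mol.
Br at 180° (staggered): CN–Br gauche, CN–F gauche; 0.5 + 0.4 = 0.9 kcal/mol.
Br at 240° (eclipsed): H–F eclipsed, H–H eclipsed, CN–Br eclipsed; 1.2 + 1.1 + 2.2 = 4.5 kcal/mol.
Br at 300° (staggered): CN–Br gauche; 0.5 = 0.5 kcal/mol.
The maximum (4.5 kcal/mol) occurs with Br at 240°.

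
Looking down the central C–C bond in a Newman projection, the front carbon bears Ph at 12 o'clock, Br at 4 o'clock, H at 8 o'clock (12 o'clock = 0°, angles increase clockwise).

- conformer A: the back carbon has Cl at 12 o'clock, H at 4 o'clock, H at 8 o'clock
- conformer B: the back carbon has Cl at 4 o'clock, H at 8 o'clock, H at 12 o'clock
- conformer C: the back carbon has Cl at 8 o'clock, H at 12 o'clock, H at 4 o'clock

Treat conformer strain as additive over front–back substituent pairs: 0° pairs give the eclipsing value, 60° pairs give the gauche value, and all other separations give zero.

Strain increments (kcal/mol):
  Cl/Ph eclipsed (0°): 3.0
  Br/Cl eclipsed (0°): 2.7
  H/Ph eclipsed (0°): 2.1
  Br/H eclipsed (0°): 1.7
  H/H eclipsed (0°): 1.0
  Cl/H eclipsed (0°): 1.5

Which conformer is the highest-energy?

B

A (eclipsed): Ph(0°)/Cl(0°) eclipsed 3.0; Br(120°)/H(120°) eclipsed 1.7; H(240°)/H(240°) eclipsed 1.0 → 5.7 kcal/mol.
B (eclipsed): Ph(0°)/H(0°) eclipsed 2.1; Br(120°)/Cl(120°) eclipsed 2.7; H(240°)/H(240°) eclipsed 1.0 → 5.8 kcal/mol.
C (eclipsed): Ph(0°)/H(0°) eclipsed 2.1; Br(120°)/H(120°) eclipsed 1.7; H(240°)/Cl(240°) eclipsed 1.5 → 5.3 kcal/mol.
B has the highest total (5.8 kcal/mol).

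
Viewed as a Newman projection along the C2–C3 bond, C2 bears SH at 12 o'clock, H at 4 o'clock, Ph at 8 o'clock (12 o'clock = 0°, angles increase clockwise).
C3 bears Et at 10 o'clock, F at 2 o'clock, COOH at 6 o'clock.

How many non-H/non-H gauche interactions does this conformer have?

4

Non-H gauche pairs: SH(0°)/Et(300°); SH(0°)/F(60°); Ph(240°)/Et(300°); Ph(240°)/COOH(180°) — 4 interactions.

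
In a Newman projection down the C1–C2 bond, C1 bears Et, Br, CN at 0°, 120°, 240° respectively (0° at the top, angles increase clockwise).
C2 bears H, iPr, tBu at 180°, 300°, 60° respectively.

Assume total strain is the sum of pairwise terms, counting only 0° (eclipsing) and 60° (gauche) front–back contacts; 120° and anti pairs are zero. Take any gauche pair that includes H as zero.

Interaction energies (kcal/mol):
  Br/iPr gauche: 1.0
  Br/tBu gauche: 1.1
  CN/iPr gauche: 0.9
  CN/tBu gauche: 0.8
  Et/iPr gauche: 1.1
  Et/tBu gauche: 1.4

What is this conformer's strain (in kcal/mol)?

4.5 kcal/mol

This conformer (staggered): Et–iPr gauche, Et–tBu gauche, Br–tBu gauche, CN–iPr gauche; 1.1 + 1.4 + 1.1 + 0.9 = 4.5 kcal/mol.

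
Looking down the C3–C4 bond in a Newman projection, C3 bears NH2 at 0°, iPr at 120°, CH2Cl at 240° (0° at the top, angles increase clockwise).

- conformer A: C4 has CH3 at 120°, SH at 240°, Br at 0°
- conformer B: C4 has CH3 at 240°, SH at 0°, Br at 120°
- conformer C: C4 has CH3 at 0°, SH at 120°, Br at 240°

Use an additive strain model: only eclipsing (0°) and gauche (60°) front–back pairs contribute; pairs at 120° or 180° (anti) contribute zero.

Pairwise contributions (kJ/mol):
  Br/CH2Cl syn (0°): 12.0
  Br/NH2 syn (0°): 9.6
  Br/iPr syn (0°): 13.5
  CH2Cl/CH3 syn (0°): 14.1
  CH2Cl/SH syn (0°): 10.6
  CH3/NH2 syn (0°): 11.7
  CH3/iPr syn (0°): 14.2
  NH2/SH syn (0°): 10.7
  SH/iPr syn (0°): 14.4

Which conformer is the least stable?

A (eclipsed): NH2–Br eclipsed, iPr–CH3 eclipsed, CH2Cl–SH eclipsed; 9.6 + 14.2 + 10.6 = 34.4 kJ/mol.
B (eclipsed): NH2–SH eclipsed, iPr–Br eclipsed, CH2Cl–CH3 eclipsed; 10.7 + 13.5 + 14.1 = 38.3 kJ/mol.
C (eclipsed): NH2–CH3 eclipsed, iPr–SH eclipsed, CH2Cl–Br eclipsed; 11.7 + 14.4 + 12.0 = 38.1 kJ/mol.
B has the highest total (38.3 kJ/mol).

B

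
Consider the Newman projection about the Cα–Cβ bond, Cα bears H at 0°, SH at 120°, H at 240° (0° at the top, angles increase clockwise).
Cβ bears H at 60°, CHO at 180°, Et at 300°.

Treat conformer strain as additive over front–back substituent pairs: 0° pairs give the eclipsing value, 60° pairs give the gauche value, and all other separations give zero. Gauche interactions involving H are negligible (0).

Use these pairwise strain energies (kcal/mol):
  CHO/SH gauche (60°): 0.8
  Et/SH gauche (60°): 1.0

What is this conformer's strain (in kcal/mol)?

This conformer (staggered): SH(120°)/CHO(180°) gauche 0.8 → 0.8 kcal/mol.

0.8 kcal/mol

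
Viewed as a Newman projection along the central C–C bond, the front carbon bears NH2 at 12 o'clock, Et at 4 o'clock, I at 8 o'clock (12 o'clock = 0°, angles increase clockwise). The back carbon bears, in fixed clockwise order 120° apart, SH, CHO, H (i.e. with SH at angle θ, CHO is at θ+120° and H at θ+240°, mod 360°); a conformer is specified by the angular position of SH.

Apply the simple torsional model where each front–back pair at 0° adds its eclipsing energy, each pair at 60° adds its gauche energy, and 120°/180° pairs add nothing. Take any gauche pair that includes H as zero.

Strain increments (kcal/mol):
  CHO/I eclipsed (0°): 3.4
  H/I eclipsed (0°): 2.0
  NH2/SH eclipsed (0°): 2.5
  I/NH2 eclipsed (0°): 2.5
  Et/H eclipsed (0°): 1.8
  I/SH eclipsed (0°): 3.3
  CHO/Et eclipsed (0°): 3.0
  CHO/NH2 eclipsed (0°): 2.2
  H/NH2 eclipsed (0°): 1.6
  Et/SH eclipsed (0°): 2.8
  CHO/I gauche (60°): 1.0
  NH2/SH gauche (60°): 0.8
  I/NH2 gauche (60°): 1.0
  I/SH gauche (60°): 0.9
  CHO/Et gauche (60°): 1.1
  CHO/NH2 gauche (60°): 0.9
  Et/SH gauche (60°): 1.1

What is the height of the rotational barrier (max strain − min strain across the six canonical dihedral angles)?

SH at 0° (eclipsed): NH2–SH eclipsed, Et–CHO eclipsed, I–H eclipsed; 2.5 + 3.0 + 2.0 = 7.5 kcal/mol.
SH at 60° (staggered): NH2–SH gauche, Et–SH gauche, Et–CHO gauche, I–CHO gauche; 0.8 + 1.1 + 1.1 + 1.0 = 4.0 kcal/mol.
SH at 120° (eclipsed): NH2–H eclipsed, Et–SH eclipsed, I–CHO eclipsed; 1.6 + 2.8 + 3.4 = 7.8 kcal/mol.
SH at 180° (staggered): NH2–CHO gauche, Et–SH gauche, I–SH gauche, I–CHO gauche; 0.9 + 1.1 + 0.9 + 1.0 = 3.9 kcal/mol.
SH at 240° (eclipsed): NH2–CHO eclipsed, Et–H eclipsed, I–SH eclipsed; 2.2 + 1.8 + 3.3 = 7.3 kcal/mol.
SH at 300° (staggered): NH2–SH gauche, NH2–CHO gauche, Et–CHO gauche, I–SH gauche; 0.8 + 0.9 + 1.1 + 0.9 = 3.7 kcal/mol.
Max at 120° (7.8 kcal/mol), min at 300° (3.7 kcal/mol); barrier = 4.1 kcal/mol.

4.1 kcal/mol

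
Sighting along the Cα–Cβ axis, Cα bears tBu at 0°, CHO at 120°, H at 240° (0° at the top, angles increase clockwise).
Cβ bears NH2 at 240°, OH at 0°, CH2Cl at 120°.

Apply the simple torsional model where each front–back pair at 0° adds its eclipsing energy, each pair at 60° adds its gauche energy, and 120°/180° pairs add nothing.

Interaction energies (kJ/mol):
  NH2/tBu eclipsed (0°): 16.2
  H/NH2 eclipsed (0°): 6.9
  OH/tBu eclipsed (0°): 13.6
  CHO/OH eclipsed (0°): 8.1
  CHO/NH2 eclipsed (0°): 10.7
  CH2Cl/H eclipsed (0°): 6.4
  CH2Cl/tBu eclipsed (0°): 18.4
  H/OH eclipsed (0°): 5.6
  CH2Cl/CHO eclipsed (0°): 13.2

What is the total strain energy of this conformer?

33.7 kJ/mol

This conformer (eclipsed): tBu(0°)/OH(0°) eclipsed 13.6; CHO(120°)/CH2Cl(120°) eclipsed 13.2; H(240°)/NH2(240°) eclipsed 6.9 → 33.7 kJ/mol.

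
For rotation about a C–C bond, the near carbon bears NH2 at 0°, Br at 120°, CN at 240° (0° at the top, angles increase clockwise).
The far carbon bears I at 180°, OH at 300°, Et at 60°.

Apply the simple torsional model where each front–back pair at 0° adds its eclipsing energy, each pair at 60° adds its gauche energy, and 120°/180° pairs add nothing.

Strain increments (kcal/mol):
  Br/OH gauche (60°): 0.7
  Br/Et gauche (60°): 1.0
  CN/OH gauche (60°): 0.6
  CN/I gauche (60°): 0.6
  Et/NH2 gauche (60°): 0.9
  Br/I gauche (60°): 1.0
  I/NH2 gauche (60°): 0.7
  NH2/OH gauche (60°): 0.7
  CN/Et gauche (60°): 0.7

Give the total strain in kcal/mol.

4.8 kcal/mol

This conformer (staggered): NH2(0°)/OH(300°) gauche 0.7; NH2(0°)/Et(60°) gauche 0.9; Br(120°)/I(180°) gauche 1.0; Br(120°)/Et(60°) gauche 1.0; CN(240°)/I(180°) gauche 0.6; CN(240°)/OH(300°) gauche 0.6 → 4.8 kcal/mol.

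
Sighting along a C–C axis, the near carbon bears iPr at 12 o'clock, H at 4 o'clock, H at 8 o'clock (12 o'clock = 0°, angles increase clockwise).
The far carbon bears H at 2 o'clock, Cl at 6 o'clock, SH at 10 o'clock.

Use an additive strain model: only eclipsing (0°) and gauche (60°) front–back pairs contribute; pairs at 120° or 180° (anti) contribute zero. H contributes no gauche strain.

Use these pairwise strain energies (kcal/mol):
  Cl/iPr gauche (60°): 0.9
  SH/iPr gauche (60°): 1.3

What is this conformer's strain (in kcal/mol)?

This conformer (staggered): iPr–SH gauche; 1.3 = 1.3 kcal/mol.

1.3 kcal/mol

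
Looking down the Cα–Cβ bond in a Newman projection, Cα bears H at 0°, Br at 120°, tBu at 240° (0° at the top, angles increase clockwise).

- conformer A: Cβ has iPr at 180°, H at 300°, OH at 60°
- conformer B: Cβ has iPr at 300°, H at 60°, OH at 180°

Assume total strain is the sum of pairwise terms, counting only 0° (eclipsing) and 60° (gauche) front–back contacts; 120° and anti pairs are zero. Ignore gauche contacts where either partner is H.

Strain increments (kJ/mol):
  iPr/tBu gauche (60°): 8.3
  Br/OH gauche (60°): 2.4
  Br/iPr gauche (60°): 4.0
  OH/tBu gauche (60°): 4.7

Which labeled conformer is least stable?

B

A (staggered): Br–iPr gauche, Br–OH gauche, tBu–iPr gauche; 4.0 + 2.4 + 8.3 = 14.7 kJ/mol.
B (staggered): Br–OH gauche, tBu–iPr gauche, tBu–OH gauche; 2.4 + 8.3 + 4.7 = 15.4 kJ/mol.
B has the highest total (15.4 kJ/mol).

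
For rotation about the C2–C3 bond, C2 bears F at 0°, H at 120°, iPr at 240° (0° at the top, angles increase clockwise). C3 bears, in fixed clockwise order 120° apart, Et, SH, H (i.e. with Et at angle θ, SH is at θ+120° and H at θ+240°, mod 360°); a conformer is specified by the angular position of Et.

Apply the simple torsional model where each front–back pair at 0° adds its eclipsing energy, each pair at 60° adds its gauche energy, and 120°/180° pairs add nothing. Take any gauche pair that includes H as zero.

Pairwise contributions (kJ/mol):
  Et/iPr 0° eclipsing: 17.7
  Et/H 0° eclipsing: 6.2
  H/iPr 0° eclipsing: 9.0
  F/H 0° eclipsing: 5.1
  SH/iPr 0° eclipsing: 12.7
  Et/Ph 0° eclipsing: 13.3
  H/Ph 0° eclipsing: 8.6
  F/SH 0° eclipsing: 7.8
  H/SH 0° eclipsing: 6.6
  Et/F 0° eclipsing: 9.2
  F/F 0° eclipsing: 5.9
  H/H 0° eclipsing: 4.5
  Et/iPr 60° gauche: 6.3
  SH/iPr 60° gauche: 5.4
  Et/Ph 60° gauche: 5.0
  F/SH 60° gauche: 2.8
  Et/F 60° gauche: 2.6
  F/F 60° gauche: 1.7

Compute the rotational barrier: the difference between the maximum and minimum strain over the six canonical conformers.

22.0 kJ/mol

Et at 0° (eclipsed): F–Et eclipsed, H–SH eclipsed, iPr–H eclipsed; 9.2 + 6.6 + 9.0 = 24.8 kJ/mol.
Et at 60° (staggered): F–Et gauche, iPr–SH gauche; 2.6 + 5.4 = 8.0 kJ/mol.
Et at 120° (eclipsed): F–H eclipsed, H–Et eclipsed, iPr–SH eclipsed; 5.1 + 6.2 + 12.7 = 24.0 kJ/mol.
Et at 180° (staggered): F–SH gauche, iPr–Et gauche, iPr–SH gauche; 2.8 + 6.3 + 5.4 = 14.5 kJ/mol.
Et at 240° (eclipsed): F–SH eclipsed, H–H eclipsed, iPr–Et eclipsed; 7.8 + 4.5 + 17.7 = 30.0 kJ/mol.
Et at 300° (staggered): F–Et gauche, F–SH gauche, iPr–Et gauche; 2.6 + 2.8 + 6.3 = 11.7 kJ/mol.
Max at 240° (30.0 kJ/mol), min at 60° (8.0 kJ/mol); barrier = 22.0 kJ/mol.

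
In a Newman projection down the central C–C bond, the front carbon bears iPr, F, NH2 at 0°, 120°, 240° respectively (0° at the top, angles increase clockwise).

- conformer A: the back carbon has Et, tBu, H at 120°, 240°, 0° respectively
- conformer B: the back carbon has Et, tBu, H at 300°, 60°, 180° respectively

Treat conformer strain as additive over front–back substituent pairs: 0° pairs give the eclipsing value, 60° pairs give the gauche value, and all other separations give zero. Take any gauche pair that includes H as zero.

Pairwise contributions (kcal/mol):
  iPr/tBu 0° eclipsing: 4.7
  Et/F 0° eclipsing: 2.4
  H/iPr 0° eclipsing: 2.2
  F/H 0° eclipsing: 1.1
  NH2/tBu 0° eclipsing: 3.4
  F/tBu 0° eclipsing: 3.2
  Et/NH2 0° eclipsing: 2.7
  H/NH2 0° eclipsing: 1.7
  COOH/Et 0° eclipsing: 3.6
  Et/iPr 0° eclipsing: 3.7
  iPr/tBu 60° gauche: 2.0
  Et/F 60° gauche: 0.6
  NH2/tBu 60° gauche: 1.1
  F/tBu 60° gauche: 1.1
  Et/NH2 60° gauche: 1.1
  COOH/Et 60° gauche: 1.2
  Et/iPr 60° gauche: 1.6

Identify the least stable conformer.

A (eclipsed): iPr–H eclipsed, F–Et eclipsed, NH2–tBu eclipsed; 2.2 + 2.4 + 3.4 = 8.0 kcal/mol.
B (staggered): iPr–Et gauche, iPr–tBu gauche, F–tBu gauche, NH2–Et gauche; 1.6 + 2.0 + 1.1 + 1.1 = 5.8 kcal/mol.
A has the highest total (8.0 kcal/mol).

A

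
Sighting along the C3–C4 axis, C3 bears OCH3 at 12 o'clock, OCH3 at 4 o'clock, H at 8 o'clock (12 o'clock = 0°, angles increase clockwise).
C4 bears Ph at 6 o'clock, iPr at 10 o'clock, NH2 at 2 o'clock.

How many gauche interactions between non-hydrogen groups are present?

4

Non-H gauche pairs: OCH3(0°)/iPr(300°); OCH3(0°)/NH2(60°); OCH3(120°)/Ph(180°); OCH3(120°)/NH2(60°) — 4 interactions.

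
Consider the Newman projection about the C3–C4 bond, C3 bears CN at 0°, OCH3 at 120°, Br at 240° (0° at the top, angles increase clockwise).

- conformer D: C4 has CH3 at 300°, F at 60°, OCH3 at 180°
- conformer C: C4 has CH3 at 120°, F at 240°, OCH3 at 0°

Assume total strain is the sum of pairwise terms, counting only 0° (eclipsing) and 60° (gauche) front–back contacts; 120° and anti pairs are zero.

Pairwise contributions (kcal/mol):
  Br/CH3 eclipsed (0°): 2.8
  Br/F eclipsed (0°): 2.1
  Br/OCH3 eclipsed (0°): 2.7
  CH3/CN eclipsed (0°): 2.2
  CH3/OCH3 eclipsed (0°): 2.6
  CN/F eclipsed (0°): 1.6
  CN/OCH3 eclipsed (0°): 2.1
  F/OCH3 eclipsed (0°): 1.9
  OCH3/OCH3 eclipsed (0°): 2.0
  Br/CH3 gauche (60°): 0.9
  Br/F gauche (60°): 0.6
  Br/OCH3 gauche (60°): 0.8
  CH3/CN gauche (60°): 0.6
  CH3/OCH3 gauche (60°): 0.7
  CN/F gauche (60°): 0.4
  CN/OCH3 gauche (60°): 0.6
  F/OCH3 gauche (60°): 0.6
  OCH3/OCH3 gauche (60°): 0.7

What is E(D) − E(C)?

D (staggered): CN–CH3 gauche, CN–F gauche, OCH3–F gauche, OCH3–OCH3 gauche, Br–CH3 gauche, Br–OCH3 gauche; 0.6 + 0.4 + 0.6 + 0.7 + 0.9 + 0.8 = 4.0 kcal/mol.
C (eclipsed): CN–OCH3 eclipsed, OCH3–CH3 eclipsed, Br–F eclipsed; 2.1 + 2.6 + 2.1 = 6.8 kcal/mol.
E(D) − E(C) = 4.0 − 6.8 = -2.8 kcal/mol.

-2.8 kcal/mol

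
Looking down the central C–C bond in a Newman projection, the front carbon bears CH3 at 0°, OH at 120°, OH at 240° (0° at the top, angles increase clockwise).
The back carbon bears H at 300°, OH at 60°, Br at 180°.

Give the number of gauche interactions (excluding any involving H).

Non-H gauche pairs: CH3(0°)/OH(60°); OH(120°)/OH(60°); OH(120°)/Br(180°); OH(240°)/Br(180°) — 4 interactions.

4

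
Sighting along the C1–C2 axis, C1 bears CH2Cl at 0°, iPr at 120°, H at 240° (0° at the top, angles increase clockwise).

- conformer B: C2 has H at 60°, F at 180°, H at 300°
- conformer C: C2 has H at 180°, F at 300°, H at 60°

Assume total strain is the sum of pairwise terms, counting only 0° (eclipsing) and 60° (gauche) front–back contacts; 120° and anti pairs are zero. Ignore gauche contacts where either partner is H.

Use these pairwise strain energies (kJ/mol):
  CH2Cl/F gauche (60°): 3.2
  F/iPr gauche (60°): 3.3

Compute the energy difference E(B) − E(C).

+0.1 kJ/mol

B (staggered): iPr(120°)/F(180°) gauche 3.3 → 3.3 kJ/mol.
C (staggered): CH2Cl(0°)/F(300°) gauche 3.2 → 3.2 kJ/mol.
E(B) − E(C) = 3.3 − 3.2 = +0.1 kJ/mol.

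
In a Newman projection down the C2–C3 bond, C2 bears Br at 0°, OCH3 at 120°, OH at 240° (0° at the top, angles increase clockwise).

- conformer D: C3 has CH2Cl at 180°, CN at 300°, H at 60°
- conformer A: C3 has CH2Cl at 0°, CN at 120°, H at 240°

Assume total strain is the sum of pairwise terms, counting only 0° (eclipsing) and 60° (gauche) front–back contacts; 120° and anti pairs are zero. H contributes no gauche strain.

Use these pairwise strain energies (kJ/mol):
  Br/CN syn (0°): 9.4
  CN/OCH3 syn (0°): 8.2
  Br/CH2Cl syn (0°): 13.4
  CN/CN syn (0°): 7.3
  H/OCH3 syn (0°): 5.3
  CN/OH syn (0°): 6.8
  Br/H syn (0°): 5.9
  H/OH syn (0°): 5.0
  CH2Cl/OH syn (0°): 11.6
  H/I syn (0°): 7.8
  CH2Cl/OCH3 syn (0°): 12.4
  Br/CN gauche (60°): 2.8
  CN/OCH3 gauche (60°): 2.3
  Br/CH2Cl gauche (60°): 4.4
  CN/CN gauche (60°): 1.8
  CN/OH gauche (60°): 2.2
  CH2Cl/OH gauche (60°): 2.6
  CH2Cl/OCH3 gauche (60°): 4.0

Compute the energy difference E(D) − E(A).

D (staggered): Br–CN gauche, OCH3–CH2Cl gauche, OH–CH2Cl gauche, OH–CN gauche; 2.8 + 4.0 + 2.6 + 2.2 = 11.6 kJ/mol.
A (eclipsed): Br–CH2Cl eclipsed, OCH3–CN eclipsed, OH–H eclipsed; 13.4 + 8.2 + 5.0 = 26.6 kJ/mol.
E(D) − E(A) = 11.6 − 26.6 = -15.0 kJ/mol.

-15.0 kJ/mol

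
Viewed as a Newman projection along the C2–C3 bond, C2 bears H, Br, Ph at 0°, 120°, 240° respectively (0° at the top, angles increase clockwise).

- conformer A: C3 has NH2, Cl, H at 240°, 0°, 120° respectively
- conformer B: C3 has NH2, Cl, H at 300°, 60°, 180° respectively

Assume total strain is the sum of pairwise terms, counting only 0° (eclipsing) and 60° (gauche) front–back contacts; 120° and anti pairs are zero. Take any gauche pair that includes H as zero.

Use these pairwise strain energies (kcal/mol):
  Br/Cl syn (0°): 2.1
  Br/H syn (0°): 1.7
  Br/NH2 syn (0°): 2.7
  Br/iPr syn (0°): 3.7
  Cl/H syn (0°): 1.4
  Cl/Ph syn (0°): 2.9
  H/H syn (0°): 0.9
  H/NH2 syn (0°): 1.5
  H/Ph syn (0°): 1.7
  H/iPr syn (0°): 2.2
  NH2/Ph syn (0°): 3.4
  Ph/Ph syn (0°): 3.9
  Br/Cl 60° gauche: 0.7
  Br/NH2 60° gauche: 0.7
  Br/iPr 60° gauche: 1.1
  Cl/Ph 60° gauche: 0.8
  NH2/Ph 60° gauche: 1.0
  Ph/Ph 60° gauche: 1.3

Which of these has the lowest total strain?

A (eclipsed): H–Cl eclipsed, Br–H eclipsed, Ph–NH2 eclipsed; 1.4 + 1.7 + 3.4 = 6.5 kcal/mol.
B (staggered): Br–Cl gauche, Ph–NH2 gauche; 0.7 + 1.0 = 1.7 kcal/mol.
B has the lowest total (1.7 kcal/mol).

B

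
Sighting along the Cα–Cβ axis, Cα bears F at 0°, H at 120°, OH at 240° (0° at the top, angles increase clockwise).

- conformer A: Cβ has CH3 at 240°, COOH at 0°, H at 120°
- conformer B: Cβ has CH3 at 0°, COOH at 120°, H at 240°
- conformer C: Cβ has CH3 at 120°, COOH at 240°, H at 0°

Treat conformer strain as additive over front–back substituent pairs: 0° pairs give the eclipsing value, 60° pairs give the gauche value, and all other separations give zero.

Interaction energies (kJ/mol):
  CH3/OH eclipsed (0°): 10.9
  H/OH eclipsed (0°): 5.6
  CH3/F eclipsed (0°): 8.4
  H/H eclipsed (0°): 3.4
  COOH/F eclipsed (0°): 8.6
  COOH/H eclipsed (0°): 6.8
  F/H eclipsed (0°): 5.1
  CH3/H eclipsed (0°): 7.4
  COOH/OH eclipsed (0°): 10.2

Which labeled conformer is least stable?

A

A (eclipsed): F–COOH eclipsed, H–H eclipsed, OH–CH3 eclipsed; 8.6 + 3.4 + 10.9 = 22.9 kJ/mol.
B (eclipsed): F–CH3 eclipsed, H–COOH eclipsed, OH–H eclipsed; 8.4 + 6.8 + 5.6 = 20.8 kJ/mol.
C (eclipsed): F–H eclipsed, H–CH3 eclipsed, OH–COOH eclipsed; 5.1 + 7.4 + 10.2 = 22.7 kJ/mol.
A has the highest total (22.9 kJ/mol).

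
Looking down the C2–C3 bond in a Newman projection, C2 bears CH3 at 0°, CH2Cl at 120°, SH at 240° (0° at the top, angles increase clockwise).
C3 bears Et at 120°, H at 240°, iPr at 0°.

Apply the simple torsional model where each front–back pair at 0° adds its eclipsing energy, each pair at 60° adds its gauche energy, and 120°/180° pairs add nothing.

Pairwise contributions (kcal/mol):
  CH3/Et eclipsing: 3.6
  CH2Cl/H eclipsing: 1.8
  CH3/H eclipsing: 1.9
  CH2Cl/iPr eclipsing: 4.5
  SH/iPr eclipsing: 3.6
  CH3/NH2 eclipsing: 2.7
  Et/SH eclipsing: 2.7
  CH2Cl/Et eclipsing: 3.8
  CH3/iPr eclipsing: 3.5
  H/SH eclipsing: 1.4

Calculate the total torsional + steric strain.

8.7 kcal/mol

This conformer (eclipsed): CH3(0°)/iPr(0°) eclipsed 3.5; CH2Cl(120°)/Et(120°) eclipsed 3.8; SH(240°)/H(240°) eclipsed 1.4 → 8.7 kcal/mol.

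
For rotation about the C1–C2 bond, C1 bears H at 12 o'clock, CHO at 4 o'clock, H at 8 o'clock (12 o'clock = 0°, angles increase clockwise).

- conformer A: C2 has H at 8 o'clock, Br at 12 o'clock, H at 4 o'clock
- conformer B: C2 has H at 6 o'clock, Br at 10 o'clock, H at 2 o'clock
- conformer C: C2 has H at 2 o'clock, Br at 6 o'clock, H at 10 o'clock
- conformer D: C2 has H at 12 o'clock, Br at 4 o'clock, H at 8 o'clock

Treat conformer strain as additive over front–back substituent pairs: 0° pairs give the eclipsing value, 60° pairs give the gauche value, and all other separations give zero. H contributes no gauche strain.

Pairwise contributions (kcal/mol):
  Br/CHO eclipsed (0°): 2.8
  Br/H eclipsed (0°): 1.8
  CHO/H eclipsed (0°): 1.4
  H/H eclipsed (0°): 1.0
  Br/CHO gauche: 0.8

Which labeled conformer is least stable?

A (eclipsed): H–Br eclipsed, CHO–H eclipsed, H–H eclipsed; 1.8 + 1.4 + 1.0 = 4.2 kcal/mol.
B (staggered): no non-H gauche contacts → 0.0 kcal/mol.
C (staggered): CHO–Br gauche; 0.8 = 0.8 kcal/mol.
D (eclipsed): H–H eclipsed, CHO–Br eclipsed, H–H eclipsed; 1.0 + 2.8 + 1.0 = 4.8 kcal/mol.
D has the highest total (4.8 kcal/mol).

D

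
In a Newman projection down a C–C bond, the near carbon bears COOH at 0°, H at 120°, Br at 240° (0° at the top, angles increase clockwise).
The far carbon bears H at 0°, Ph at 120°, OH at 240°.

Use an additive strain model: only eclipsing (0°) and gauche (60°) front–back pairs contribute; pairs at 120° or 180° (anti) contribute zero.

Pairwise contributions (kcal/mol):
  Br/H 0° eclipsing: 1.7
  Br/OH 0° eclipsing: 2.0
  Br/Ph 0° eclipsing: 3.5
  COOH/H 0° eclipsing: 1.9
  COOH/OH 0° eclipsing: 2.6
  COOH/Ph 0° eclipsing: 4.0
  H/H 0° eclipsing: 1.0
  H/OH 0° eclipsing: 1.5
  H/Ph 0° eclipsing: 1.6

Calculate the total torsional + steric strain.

This conformer (eclipsed): COOH(0°)/H(0°) eclipsed 1.9; H(120°)/Ph(120°) eclipsed 1.6; Br(240°)/OH(240°) eclipsed 2.0 → 5.5 kcal/mol.

5.5 kcal/mol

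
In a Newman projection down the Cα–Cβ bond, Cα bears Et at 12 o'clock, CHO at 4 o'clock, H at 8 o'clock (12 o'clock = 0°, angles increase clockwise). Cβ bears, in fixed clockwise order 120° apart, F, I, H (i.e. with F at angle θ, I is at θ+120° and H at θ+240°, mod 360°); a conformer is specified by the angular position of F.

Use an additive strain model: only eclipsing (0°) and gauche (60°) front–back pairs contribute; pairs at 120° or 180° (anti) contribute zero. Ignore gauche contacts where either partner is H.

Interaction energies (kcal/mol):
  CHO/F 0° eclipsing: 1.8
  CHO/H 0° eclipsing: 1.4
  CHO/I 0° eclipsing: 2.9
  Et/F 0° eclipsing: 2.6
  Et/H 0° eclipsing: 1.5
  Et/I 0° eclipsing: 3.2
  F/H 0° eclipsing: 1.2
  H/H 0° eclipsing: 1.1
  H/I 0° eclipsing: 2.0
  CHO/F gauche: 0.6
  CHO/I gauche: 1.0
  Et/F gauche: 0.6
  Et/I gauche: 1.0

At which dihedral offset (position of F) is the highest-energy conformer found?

F at 0° is eclipsed. Et at 0° is eclipsed with F at 0° (2.6); CHO at 120° is eclipsed with I at 120° (2.9); H at 240° is eclipsed with H at 240° (1.1). Total 6.6 kcal/mol.
F at 60° is staggered. Et at 0° is gauche with F at 60° (0.6); CHO at 120° is gauche with F at 60° (0.6); CHO at 120° is gauche with I at 180° (1.0). Total 2.2 kcal/mol.
F at 120° is eclipsed. Et at 0° is eclipsed with H at 0° (1.5); CHO at 120° is eclipsed with F at 120° (1.8); H at 240° is eclipsed with I at 240° (2.0). Total 5.3 kcal/mol.
F at 180° is staggered. Et at 0° is gauche with I at 300° (1.0); CHO at 120° is gauche with F at 180° (0.6). Total 1.6 kcal/mol.
F at 240° is eclipsed. Et at 0° is eclipsed with I at 0° (3.2); CHO at 120° is eclipsed with H at 120° (1.4); H at 240° is eclipsed with F at 240° (1.2). Total 5.8 kcal/mol.
F at 300° is staggered. Et at 0° is gauche with F at 300° (0.6); Et at 0° is gauche with I at 60° (1.0); CHO at 120° is gauche with I at 60° (1.0). Total 2.6 kcal/mol.
The maximum (6.6 kcal/mol) occurs with F at 0°.

0°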